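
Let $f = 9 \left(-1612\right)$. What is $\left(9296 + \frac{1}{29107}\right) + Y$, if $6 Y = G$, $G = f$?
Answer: $\frac{200197947}{29107} \approx 6878.0$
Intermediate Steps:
$f = -14508$
$G = -14508$
$Y = -2418$ ($Y = \frac{1}{6} \left(-14508\right) = -2418$)
$\left(9296 + \frac{1}{29107}\right) + Y = \left(9296 + \frac{1}{29107}\right) - 2418 = \frac{270578673}{29107} - 2418 = \frac{200197947}{29107}$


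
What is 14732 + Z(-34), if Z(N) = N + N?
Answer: 14664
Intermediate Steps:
Z(N) = 2*N
14732 + Z(-34) = 14732 + 2*(-34) = 14732 - 68 = 14664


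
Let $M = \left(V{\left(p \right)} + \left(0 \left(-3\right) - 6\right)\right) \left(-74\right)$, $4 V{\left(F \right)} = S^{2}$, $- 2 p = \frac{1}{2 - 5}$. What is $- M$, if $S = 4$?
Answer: $-148$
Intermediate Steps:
$p = \frac{1}{6}$ ($p = - \frac{1}{2 \left(2 - 5\right)} = - \frac{1}{2 \left(-3\right)} = \left(- \frac{1}{2}\right) \left(- \frac{1}{3}\right) = \frac{1}{6} \approx 0.16667$)
$V{\left(F \right)} = 4$ ($V{\left(F \right)} = \frac{4^{2}}{4} = \frac{1}{4} \cdot 16 = 4$)
$M = 148$ ($M = \left(4 + \left(0 \left(-3\right) - 6\right)\right) \left(-74\right) = \left(4 + \left(0 - 6\right)\right) \left(-74\right) = \left(4 - 6\right) \left(-74\right) = \left(-2\right) \left(-74\right) = 148$)
$- M = \left(-1\right) 148 = -148$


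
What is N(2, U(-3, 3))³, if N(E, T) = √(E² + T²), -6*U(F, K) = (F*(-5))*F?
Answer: 241*√241/8 ≈ 467.67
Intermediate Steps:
U(F, K) = 5*F²/6 (U(F, K) = -F*(-5)*F/6 = -(-5*F)*F/6 = -(-5)*F²/6 = 5*F²/6)
N(2, U(-3, 3))³ = (√(2² + ((⅚)*(-3)²)²))³ = (√(4 + ((⅚)*9)²))³ = (√(4 + (15/2)²))³ = (√(4 + 225/4))³ = (√(241/4))³ = (√241/2)³ = 241*√241/8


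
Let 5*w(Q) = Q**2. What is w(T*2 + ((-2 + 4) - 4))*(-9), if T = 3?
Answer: -144/5 ≈ -28.800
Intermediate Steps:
w(Q) = Q**2/5
w(T*2 + ((-2 + 4) - 4))*(-9) = ((3*2 + ((-2 + 4) - 4))**2/5)*(-9) = ((6 + (2 - 4))**2/5)*(-9) = ((6 - 2)**2/5)*(-9) = ((1/5)*4**2)*(-9) = ((1/5)*16)*(-9) = (16/5)*(-9) = -144/5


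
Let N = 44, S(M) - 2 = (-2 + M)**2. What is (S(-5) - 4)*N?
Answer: 2068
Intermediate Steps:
S(M) = 2 + (-2 + M)**2
(S(-5) - 4)*N = ((2 + (-2 - 5)**2) - 4)*44 = ((2 + (-7)**2) - 4)*44 = ((2 + 49) - 4)*44 = (51 - 4)*44 = 47*44 = 2068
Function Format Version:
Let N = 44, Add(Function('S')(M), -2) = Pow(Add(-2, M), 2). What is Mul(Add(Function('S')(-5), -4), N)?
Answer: 2068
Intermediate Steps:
Function('S')(M) = Add(2, Pow(Add(-2, M), 2))
Mul(Add(Function('S')(-5), -4), N) = Mul(Add(Add(2, Pow(Add(-2, -5), 2)), -4), 44) = Mul(Add(Add(2, Pow(-7, 2)), -4), 44) = Mul(Add(Add(2, 49), -4), 44) = Mul(Add(51, -4), 44) = Mul(47, 44) = 2068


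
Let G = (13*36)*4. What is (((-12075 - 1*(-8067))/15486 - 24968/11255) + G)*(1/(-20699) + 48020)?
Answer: 7711480207586683764/85898351335 ≈ 8.9774e+7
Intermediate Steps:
G = 1872 (G = 468*4 = 1872)
(((-12075 - 1*(-8067))/15486 - 24968/11255) + G)*(1/(-20699) + 48020) = (((-12075 - 1*(-8067))/15486 - 24968/11255) + 1872)*(1/(-20699) + 48020) = (((-12075 + 8067)*(1/15486) - 24968*1/11255) + 1872)*(-1/20699 + 48020) = ((-4008*1/15486 - 24968/11255) + 1872)*(993965979/20699) = ((-668/2581 - 24968/11255) + 1872)*(993965979/20699) = (-71960748/29049155 + 1872)*(993965979/20699) = (54308057412/29049155)*(993965979/20699) = 7711480207586683764/85898351335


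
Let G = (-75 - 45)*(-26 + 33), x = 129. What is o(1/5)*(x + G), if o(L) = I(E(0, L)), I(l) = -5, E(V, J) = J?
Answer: 3555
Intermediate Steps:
G = -840 (G = -120*7 = -840)
o(L) = -5
o(1/5)*(x + G) = -5*(129 - 840) = -5*(-711) = 3555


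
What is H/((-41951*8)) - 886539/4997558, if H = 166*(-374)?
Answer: 796175635/104826277829 ≈ 0.0075952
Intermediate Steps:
H = -62084
H/((-41951*8)) - 886539/4997558 = -62084/((-41951*8)) - 886539/4997558 = -62084/(-335608) - 886539*1/4997558 = -62084*(-1/335608) - 886539/4997558 = 15521/83902 - 886539/4997558 = 796175635/104826277829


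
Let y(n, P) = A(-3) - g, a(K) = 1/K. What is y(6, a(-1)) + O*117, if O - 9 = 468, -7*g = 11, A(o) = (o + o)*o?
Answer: 390800/7 ≈ 55829.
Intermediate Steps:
A(o) = 2*o² (A(o) = (2*o)*o = 2*o²)
g = -11/7 (g = -⅐*11 = -11/7 ≈ -1.5714)
O = 477 (O = 9 + 468 = 477)
y(n, P) = 137/7 (y(n, P) = 2*(-3)² - 1*(-11/7) = 2*9 + 11/7 = 18 + 11/7 = 137/7)
y(6, a(-1)) + O*117 = 137/7 + 477*117 = 137/7 + 55809 = 390800/7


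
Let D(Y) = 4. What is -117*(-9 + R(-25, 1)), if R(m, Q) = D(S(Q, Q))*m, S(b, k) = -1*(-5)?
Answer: 12753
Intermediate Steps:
S(b, k) = 5
R(m, Q) = 4*m
-117*(-9 + R(-25, 1)) = -117*(-9 + 4*(-25)) = -117*(-9 - 100) = -117*(-109) = 12753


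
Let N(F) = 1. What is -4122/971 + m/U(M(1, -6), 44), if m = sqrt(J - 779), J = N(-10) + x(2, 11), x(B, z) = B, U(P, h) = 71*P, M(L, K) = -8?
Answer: -4122/971 - I*sqrt(194)/284 ≈ -4.2451 - 0.049044*I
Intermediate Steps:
J = 3 (J = 1 + 2 = 3)
m = 2*I*sqrt(194) (m = sqrt(3 - 779) = sqrt(-776) = 2*I*sqrt(194) ≈ 27.857*I)
-4122/971 + m/U(M(1, -6), 44) = -4122/971 + (2*I*sqrt(194))/((71*(-8))) = -4122*1/971 + (2*I*sqrt(194))/(-568) = -4122/971 + (2*I*sqrt(194))*(-1/568) = -4122/971 - I*sqrt(194)/284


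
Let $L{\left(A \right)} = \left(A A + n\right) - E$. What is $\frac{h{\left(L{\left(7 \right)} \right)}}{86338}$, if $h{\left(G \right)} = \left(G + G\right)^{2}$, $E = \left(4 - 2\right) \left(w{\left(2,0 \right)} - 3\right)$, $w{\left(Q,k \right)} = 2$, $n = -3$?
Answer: $\frac{4608}{43169} \approx 0.10674$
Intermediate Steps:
$E = -2$ ($E = \left(4 - 2\right) \left(2 - 3\right) = 2 \left(-1\right) = -2$)
$L{\left(A \right)} = -1 + A^{2}$ ($L{\left(A \right)} = \left(A A - 3\right) - -2 = \left(A^{2} - 3\right) + 2 = \left(-3 + A^{2}\right) + 2 = -1 + A^{2}$)
$h{\left(G \right)} = 4 G^{2}$ ($h{\left(G \right)} = \left(2 G\right)^{2} = 4 G^{2}$)
$\frac{h{\left(L{\left(7 \right)} \right)}}{86338} = \frac{4 \left(-1 + 7^{2}\right)^{2}}{86338} = 4 \left(-1 + 49\right)^{2} \cdot \frac{1}{86338} = 4 \cdot 48^{2} \cdot \frac{1}{86338} = 4 \cdot 2304 \cdot \frac{1}{86338} = 9216 \cdot \frac{1}{86338} = \frac{4608}{43169}$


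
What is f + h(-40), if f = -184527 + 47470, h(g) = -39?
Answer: -137096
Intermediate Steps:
f = -137057
f + h(-40) = -137057 - 39 = -137096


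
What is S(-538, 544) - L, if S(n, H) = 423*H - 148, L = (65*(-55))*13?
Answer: 276439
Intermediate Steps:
L = -46475 (L = -3575*13 = -46475)
S(n, H) = -148 + 423*H
S(-538, 544) - L = (-148 + 423*544) - 1*(-46475) = (-148 + 230112) + 46475 = 229964 + 46475 = 276439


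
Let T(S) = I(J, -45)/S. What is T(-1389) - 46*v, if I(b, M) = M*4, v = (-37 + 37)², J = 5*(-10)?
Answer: 60/463 ≈ 0.12959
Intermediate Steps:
J = -50
v = 0 (v = 0² = 0)
I(b, M) = 4*M
T(S) = -180/S (T(S) = (4*(-45))/S = -180/S)
T(-1389) - 46*v = -180/(-1389) - 46*0 = -180*(-1/1389) - 1*0 = 60/463 + 0 = 60/463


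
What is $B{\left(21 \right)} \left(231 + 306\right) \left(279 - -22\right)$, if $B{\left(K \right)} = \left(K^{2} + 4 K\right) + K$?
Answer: $88253802$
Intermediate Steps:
$B{\left(K \right)} = K^{2} + 5 K$
$B{\left(21 \right)} \left(231 + 306\right) \left(279 - -22\right) = 21 \left(5 + 21\right) \left(231 + 306\right) \left(279 - -22\right) = 21 \cdot 26 \cdot 537 \left(279 + 22\right) = 546 \cdot 537 \cdot 301 = 546 \cdot 161637 = 88253802$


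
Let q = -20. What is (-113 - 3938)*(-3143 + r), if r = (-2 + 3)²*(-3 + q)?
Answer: 12825466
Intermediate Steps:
r = -23 (r = (-2 + 3)²*(-3 - 20) = 1²*(-23) = 1*(-23) = -23)
(-113 - 3938)*(-3143 + r) = (-113 - 3938)*(-3143 - 23) = -4051*(-3166) = 12825466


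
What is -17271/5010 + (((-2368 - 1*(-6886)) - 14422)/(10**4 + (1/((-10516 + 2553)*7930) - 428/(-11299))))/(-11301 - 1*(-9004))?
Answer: -94339693063084427838409/27369636095858583463790 ≈ -3.4469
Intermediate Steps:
-17271/5010 + (((-2368 - 1*(-6886)) - 14422)/(10**4 + (1/((-10516 + 2553)*7930) - 428/(-11299))))/(-11301 - 1*(-9004)) = -17271*1/5010 + (((-2368 + 6886) - 14422)/(10000 + ((1/7930)/(-7963) - 428*(-1/11299))))/(-11301 + 9004) = -5757/1670 + ((4518 - 14422)/(10000 + (-1/7963*1/7930 + 428/11299)))/(-2297) = -5757/1670 - 9904/(10000 + (-1/63146590 + 428/11299))*(-1/2297) = -5757/1670 - 9904/(10000 + 27026729221/713493320410)*(-1/2297) = -5757/1670 - 9904/7134960230829221/713493320410*(-1/2297) = -5757/1670 - 9904*713493320410/7134960230829221*(-1/2297) = -5757/1670 - 7066437845340640/7134960230829221*(-1/2297) = -5757/1670 + 7066437845340640/16389003650214720637 = -94339693063084427838409/27369636095858583463790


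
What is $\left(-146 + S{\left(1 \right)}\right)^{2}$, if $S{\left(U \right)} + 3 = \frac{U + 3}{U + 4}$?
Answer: $\frac{549081}{25} \approx 21963.0$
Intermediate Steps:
$S{\left(U \right)} = -3 + \frac{3 + U}{4 + U}$ ($S{\left(U \right)} = -3 + \frac{U + 3}{U + 4} = -3 + \frac{3 + U}{4 + U}$)
$\left(-146 + S{\left(1 \right)}\right)^{2} = \left(-146 + \frac{-9 - 2}{4 + 1}\right)^{2} = \left(-146 + \frac{-9 - 2}{5}\right)^{2} = \left(-146 + \frac{1}{5} \left(-11\right)\right)^{2} = \left(-146 - \frac{11}{5}\right)^{2} = \left(- \frac{741}{5}\right)^{2} = \frac{549081}{25}$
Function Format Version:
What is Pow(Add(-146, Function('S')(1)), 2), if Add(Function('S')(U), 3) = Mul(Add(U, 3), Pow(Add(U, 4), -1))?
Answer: Rational(549081, 25) ≈ 21963.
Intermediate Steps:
Function('S')(U) = Add(-3, Mul(Pow(Add(4, U), -1), Add(3, U))) (Function('S')(U) = Add(-3, Mul(Add(U, 3), Pow(Add(U, 4), -1))) = Add(-3, Mul(Add(3, U), Pow(Add(4, U), -1))) = Add(-3, Mul(Pow(Add(4, U), -1), Add(3, U))))
Pow(Add(-146, Function('S')(1)), 2) = Pow(Add(-146, Mul(Pow(Add(4, 1), -1), Add(-9, Mul(-2, 1)))), 2) = Pow(Add(-146, Mul(Pow(5, -1), Add(-9, -2))), 2) = Pow(Add(-146, Mul(Rational(1, 5), -11)), 2) = Pow(Add(-146, Rational(-11, 5)), 2) = Pow(Rational(-741, 5), 2) = Rational(549081, 25)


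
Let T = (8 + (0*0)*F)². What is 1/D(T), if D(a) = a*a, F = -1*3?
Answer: 1/4096 ≈ 0.00024414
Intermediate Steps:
F = -3
T = 64 (T = (8 + (0*0)*(-3))² = (8 + 0*(-3))² = (8 + 0)² = 8² = 64)
D(a) = a²
1/D(T) = 1/(64²) = 1/4096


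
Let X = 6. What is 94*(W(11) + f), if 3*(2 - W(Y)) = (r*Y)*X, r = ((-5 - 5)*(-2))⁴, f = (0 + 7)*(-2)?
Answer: -330881128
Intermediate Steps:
f = -14 (f = 7*(-2) = -14)
r = 160000 (r = (-10*(-2))⁴ = 20⁴ = 160000)
W(Y) = 2 - 320000*Y (W(Y) = 2 - 160000*Y*6/3 = 2 - 320000*Y)
94*(W(11) + f) = 94*((2 - 320000*11) - 14) = 94*((2 - 3520000) - 14) = 94*(-3519998 - 14) = 94*(-3520012) = -330881128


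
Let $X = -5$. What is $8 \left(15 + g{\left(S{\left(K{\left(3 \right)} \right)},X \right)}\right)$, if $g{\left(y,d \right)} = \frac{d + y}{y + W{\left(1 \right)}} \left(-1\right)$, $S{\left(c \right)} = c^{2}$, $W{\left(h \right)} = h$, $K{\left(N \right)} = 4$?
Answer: $\frac{1952}{17} \approx 114.82$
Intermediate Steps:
$g{\left(y,d \right)} = - \frac{d + y}{1 + y}$ ($g{\left(y,d \right)} = \frac{d + y}{y + 1} \left(-1\right) = \frac{d + y}{1 + y} \left(-1\right) = - \frac{d + y}{1 + y}$)
$8 \left(15 + g{\left(S{\left(K{\left(3 \right)} \right)},X \right)}\right) = 8 \left(15 + \frac{\left(-1\right) \left(-5\right) - 4^{2}}{1 + 4^{2}}\right) = 8 \left(15 + \frac{5 - 16}{1 + 16}\right) = 8 \left(15 + \frac{5 - 16}{17}\right) = 8 \left(15 + \frac{1}{17} \left(-11\right)\right) = 8 \left(15 - \frac{11}{17}\right) = 8 \cdot \frac{244}{17} = \frac{1952}{17}$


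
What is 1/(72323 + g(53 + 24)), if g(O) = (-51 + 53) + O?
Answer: 1/72402 ≈ 1.3812e-5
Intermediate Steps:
g(O) = 2 + O
1/(72323 + g(53 + 24)) = 1/(72323 + (2 + (53 + 24))) = 1/(72323 + (2 + 77)) = 1/(72323 + 79) = 1/72402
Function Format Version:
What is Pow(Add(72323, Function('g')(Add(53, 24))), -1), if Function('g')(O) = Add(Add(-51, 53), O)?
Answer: Rational(1, 72402) ≈ 1.3812e-5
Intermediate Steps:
Function('g')(O) = Add(2, O)
Pow(Add(72323, Function('g')(Add(53, 24))), -1) = Pow(Add(72323, Add(2, Add(53, 24))), -1) = Pow(Add(72323, Add(2, 77)), -1) = Pow(Add(72323, 79), -1) = Pow(72402, -1) = Rational(1, 72402)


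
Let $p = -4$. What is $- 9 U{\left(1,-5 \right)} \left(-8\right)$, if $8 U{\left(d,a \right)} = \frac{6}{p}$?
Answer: $- \frac{27}{2} \approx -13.5$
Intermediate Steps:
$U{\left(d,a \right)} = - \frac{3}{16}$ ($U{\left(d,a \right)} = \frac{6 \frac{1}{-4}}{8} = \frac{6 \left(- \frac{1}{4}\right)}{8} = \frac{1}{8} \left(- \frac{3}{2}\right) = - \frac{3}{16}$)
$- 9 U{\left(1,-5 \right)} \left(-8\right) = \left(-9\right) \left(- \frac{3}{16}\right) \left(-8\right) = \frac{27}{16} \left(-8\right) = - \frac{27}{2}$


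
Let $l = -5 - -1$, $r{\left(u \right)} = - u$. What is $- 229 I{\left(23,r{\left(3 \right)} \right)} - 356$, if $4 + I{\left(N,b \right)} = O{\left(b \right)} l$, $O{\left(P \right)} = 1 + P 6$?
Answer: $-15012$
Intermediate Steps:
$l = -4$ ($l = -5 + 1 = -4$)
$O{\left(P \right)} = 1 + 6 P$
$I{\left(N,b \right)} = -8 - 24 b$ ($I{\left(N,b \right)} = -4 + \left(1 + 6 b\right) \left(-4\right) = -4 - \left(4 + 24 b\right) = -8 - 24 b$)
$- 229 I{\left(23,r{\left(3 \right)} \right)} - 356 = - 229 \left(-8 - 24 \left(\left(-1\right) 3\right)\right) - 356 = - 229 \left(-8 - -72\right) - 356 = - 229 \left(-8 + 72\right) - 356 = \left(-229\right) 64 - 356 = -14656 - 356 = -15012$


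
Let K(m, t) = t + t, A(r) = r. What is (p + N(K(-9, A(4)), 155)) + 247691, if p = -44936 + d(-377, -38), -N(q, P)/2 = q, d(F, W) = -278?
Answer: 202461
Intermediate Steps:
K(m, t) = 2*t
N(q, P) = -2*q
p = -45214 (p = -44936 - 278 = -45214)
(p + N(K(-9, A(4)), 155)) + 247691 = (-45214 - 4*4) + 247691 = (-45214 - 2*8) + 247691 = (-45214 - 16) + 247691 = -45230 + 247691 = 202461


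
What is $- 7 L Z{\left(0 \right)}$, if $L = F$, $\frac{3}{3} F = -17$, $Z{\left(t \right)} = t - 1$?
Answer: $-119$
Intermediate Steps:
$Z{\left(t \right)} = -1 + t$ ($Z{\left(t \right)} = t - 1 = -1 + t$)
$F = -17$
$L = -17$
$- 7 L Z{\left(0 \right)} = \left(-7\right) \left(-17\right) \left(-1 + 0\right) = 119 \left(-1\right) = -119$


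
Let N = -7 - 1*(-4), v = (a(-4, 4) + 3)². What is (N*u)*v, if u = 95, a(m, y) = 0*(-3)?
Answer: -2565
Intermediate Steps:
a(m, y) = 0
v = 9 (v = (0 + 3)² = 3² = 9)
N = -3 (N = -7 + 4 = -3)
(N*u)*v = -3*95*9 = -285*9 = -2565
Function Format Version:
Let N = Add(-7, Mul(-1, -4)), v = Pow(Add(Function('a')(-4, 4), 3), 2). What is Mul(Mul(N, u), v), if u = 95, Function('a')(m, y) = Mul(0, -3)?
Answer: -2565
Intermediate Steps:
Function('a')(m, y) = 0
v = 9 (v = Pow(Add(0, 3), 2) = Pow(3, 2) = 9)
N = -3 (N = Add(-7, 4) = -3)
Mul(Mul(N, u), v) = Mul(Mul(-3, 95), 9) = Mul(-285, 9) = -2565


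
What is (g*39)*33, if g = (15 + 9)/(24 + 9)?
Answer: 936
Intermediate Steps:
g = 8/11 (g = 24/33 = 24*(1/33) = 8/11 ≈ 0.72727)
(g*39)*33 = ((8/11)*39)*33 = (312/11)*33 = 936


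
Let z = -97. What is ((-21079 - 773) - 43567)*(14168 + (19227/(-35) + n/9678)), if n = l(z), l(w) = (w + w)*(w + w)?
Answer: -150933571771243/169365 ≈ -8.9117e+8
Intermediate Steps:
l(w) = 4*w² (l(w) = (2*w)*(2*w) = 4*w²)
n = 37636 (n = 4*(-97)² = 4*9409 = 37636)
((-21079 - 773) - 43567)*(14168 + (19227/(-35) + n/9678)) = ((-21079 - 773) - 43567)*(14168 + (19227/(-35) + 37636/9678)) = (-21852 - 43567)*(14168 + (19227*(-1/35) + 37636*(1/9678))) = -65419*(14168 + (-19227/35 + 18818/4839)) = -65419*(14168 - 92380823/169365) = -65419*2307182497/169365 = -150933571771243/169365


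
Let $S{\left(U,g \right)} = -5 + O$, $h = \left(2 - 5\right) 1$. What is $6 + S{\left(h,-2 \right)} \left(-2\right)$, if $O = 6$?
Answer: $4$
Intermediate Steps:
$h = -3$ ($h = \left(-3\right) 1 = -3$)
$S{\left(U,g \right)} = 1$ ($S{\left(U,g \right)} = -5 + 6 = 1$)
$6 + S{\left(h,-2 \right)} \left(-2\right) = 6 + 1 \left(-2\right) = 6 - 2 = 4$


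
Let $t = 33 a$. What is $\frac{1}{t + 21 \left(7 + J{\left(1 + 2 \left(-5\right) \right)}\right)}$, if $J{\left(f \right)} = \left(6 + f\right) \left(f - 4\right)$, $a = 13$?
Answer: $\frac{1}{1395} \approx 0.00071685$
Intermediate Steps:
$J{\left(f \right)} = \left(-4 + f\right) \left(6 + f\right)$ ($J{\left(f \right)} = \left(6 + f\right) \left(-4 + f\right) = \left(-4 + f\right) \left(6 + f\right)$)
$t = 429$ ($t = 33 \cdot 13 = 429$)
$\frac{1}{t + 21 \left(7 + J{\left(1 + 2 \left(-5\right) \right)}\right)} = \frac{1}{429 + 21 \left(7 + \left(-24 + \left(1 + 2 \left(-5\right)\right)^{2} + 2 \left(1 + 2 \left(-5\right)\right)\right)\right)} = \frac{1}{429 + 21 \left(7 + \left(-24 + \left(1 - 10\right)^{2} + 2 \left(1 - 10\right)\right)\right)} = \frac{1}{429 + 21 \left(7 + \left(-24 + \left(-9\right)^{2} + 2 \left(-9\right)\right)\right)} = \frac{1}{429 + 21 \left(7 - -39\right)} = \frac{1}{429 + 21 \left(7 + 39\right)} = \frac{1}{429 + 21 \cdot 46} = \frac{1}{429 + 966} = \frac{1}{1395}$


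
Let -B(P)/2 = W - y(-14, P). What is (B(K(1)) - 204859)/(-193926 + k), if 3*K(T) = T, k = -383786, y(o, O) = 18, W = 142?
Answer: 205107/577712 ≈ 0.35503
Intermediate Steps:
K(T) = T/3
B(P) = -248 (B(P) = -2*(142 - 1*18) = -2*(142 - 18) = -2*124 = -248)
(B(K(1)) - 204859)/(-193926 + k) = (-248 - 204859)/(-193926 - 383786) = -205107/(-577712) = -205107*(-1/577712) = 205107/577712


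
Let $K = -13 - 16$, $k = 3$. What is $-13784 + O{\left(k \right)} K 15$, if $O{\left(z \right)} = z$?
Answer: $-15089$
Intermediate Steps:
$K = -29$
$-13784 + O{\left(k \right)} K 15 = -13784 + 3 \left(-29\right) 15 = -13784 - 1305 = -15089$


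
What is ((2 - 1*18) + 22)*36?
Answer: 216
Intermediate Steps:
((2 - 1*18) + 22)*36 = ((2 - 18) + 22)*36 = (-16 + 22)*36 = 6*36 = 216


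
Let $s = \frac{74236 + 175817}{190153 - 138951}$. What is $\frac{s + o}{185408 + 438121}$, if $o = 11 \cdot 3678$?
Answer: $\frac{230197841}{3547325762} \approx 0.064893$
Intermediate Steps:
$o = 40458$
$s = \frac{250053}{51202} \approx 4.8837$
$\frac{s + o}{185408 + 438121} = \frac{\frac{250053}{51202} + 40458}{185408 + 438121} = \frac{2071780569}{51202 \cdot 623529} = \frac{2071780569}{51202} \cdot \frac{1}{623529} = \frac{230197841}{3547325762}$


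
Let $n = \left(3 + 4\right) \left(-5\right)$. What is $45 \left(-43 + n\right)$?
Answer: $-3510$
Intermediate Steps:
$n = -35$ ($n = 7 \left(-5\right) = -35$)
$45 \left(-43 + n\right) = 45 \left(-43 - 35\right) = 45 \left(-78\right) = -3510$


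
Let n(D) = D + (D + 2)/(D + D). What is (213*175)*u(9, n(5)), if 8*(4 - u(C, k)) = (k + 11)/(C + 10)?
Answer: 44081415/304 ≈ 1.4500e+5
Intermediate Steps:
n(D) = D + (2 + D)/(2*D) (n(D) = D + (2 + D)/((2*D)) = D + (2 + D)*(1/(2*D)) = D + (2 + D)/(2*D))
u(C, k) = 4 - (11 + k)/(8*(10 + C)) (u(C, k) = 4 - (k + 11)/(8*(C + 10)) = 4 - (11 + k)/(8*(10 + C)))
(213*175)*u(9, n(5)) = (213*175)*((309 - (½ + 5 + 1/5) + 32*9)/(8*(10 + 9))) = 37275*((⅛)*(309 - (½ + 5 + ⅕) + 288)/19) = 37275*((⅛)*(1/19)*(309 - 1*57/10 + 288)) = 37275*((⅛)*(1/19)*(309 - 57/10 + 288)) = 37275*((⅛)*(1/19)*(5913/10)) = 37275*(5913/1520) = 44081415/304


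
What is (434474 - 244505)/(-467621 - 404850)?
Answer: -189969/872471 ≈ -0.21774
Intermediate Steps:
(434474 - 244505)/(-467621 - 404850) = 189969/(-872471) = 189969*(-1/872471) = -189969/872471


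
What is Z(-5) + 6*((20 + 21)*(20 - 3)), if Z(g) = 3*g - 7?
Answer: 4160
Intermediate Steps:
Z(g) = -7 + 3*g
Z(-5) + 6*((20 + 21)*(20 - 3)) = (-7 + 3*(-5)) + 6*((20 + 21)*(20 - 3)) = (-7 - 15) + 6*(41*17) = -22 + 6*697 = -22 + 4182 = 4160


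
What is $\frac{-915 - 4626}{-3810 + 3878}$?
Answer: $- \frac{5541}{68} \approx -81.485$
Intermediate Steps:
$\frac{-915 - 4626}{-3810 + 3878} = - \frac{5541}{68}$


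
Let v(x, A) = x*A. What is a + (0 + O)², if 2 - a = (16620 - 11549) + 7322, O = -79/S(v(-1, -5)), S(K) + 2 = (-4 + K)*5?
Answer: -105278/9 ≈ -11698.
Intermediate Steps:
v(x, A) = A*x
S(K) = -22 + 5*K (S(K) = -2 + (-4 + K)*5 = -2 + (-20 + 5*K) = -22 + 5*K)
O = -79/3 (O = -79/(-22 + 5*(-5*(-1))) = -79/(-22 + 5*5) = -79/(-22 + 25) = -79/3 ≈ -26.333)
a = -12391 (a = 2 - ((16620 - 11549) + 7322) = 2 - (5071 + 7322) = 2 - 1*12393 = 2 - 12393 = -12391)
a + (0 + O)² = -12391 + (0 - 79/3)² = -12391 + (-79/3)² = -12391 + 6241/9 = -105278/9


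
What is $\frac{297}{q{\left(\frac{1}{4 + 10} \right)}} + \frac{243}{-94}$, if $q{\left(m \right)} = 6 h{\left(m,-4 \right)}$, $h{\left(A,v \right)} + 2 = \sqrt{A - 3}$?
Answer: $- \frac{153855}{9118} - \frac{99 i \sqrt{574}}{194} \approx -16.874 - 12.226 i$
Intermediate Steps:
$h{\left(A,v \right)} = -2 + \sqrt{-3 + A}$ ($h{\left(A,v \right)} = -2 + \sqrt{A - 3} = -2 + \sqrt{-3 + A}$)
$q{\left(m \right)} = -12 + 6 \sqrt{-3 + m}$ ($q{\left(m \right)} = 6 \left(-2 + \sqrt{-3 + m}\right) = -12 + 6 \sqrt{-3 + m}$)
$\frac{297}{q{\left(\frac{1}{4 + 10} \right)}} + \frac{243}{-94} = \frac{297}{-12 + 6 \sqrt{-3 + \frac{1}{4 + 10}}} + \frac{243}{-94} = \frac{297}{-12 + 6 \sqrt{-3 + \frac{1}{14}}} + 243 \left(- \frac{1}{94}\right) = \frac{297}{-12 + 6 \sqrt{-3 + \frac{1}{14}}} - \frac{243}{94} = \frac{297}{-12 + 6 \sqrt{- \frac{41}{14}}} - \frac{243}{94} = \frac{297}{-12 + 6 \frac{i \sqrt{574}}{14}} - \frac{243}{94} = \frac{297}{-12 + \frac{3 i \sqrt{574}}{7}} - \frac{243}{94} = - \frac{243}{94} + \frac{297}{-12 + \frac{3 i \sqrt{574}}{7}}$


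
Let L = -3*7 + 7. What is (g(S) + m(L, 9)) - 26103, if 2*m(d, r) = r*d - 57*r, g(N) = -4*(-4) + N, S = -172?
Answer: -53157/2 ≈ -26579.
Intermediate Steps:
L = -14 (L = -21 + 7 = -14)
g(N) = 16 + N
m(d, r) = -57*r/2 + d*r/2 (m(d, r) = (r*d - 57*r)/2 = (d*r - 57*r)/2 = (-57*r + d*r)/2 = -57*r/2 + d*r/2)
(g(S) + m(L, 9)) - 26103 = ((16 - 172) + (½)*9*(-57 - 14)) - 26103 = (-156 + (½)*9*(-71)) - 26103 = (-156 - 639/2) - 26103 = -951/2 - 26103 = -53157/2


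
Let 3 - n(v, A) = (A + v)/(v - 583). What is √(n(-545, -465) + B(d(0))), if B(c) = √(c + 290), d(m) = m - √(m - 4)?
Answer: √(167367 + 79524*√2*√(145 - I))/282 ≈ 4.3743 - 0.0067122*I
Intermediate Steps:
n(v, A) = 3 - (A + v)/(-583 + v) (n(v, A) = 3 - (A + v)/(v - 583) = 3 - (A + v)/(-583 + v))
d(m) = m - √(-4 + m)
B(c) = √(290 + c)
√(n(-545, -465) + B(d(0))) = √((-1749 - 1*(-465) + 2*(-545))/(-583 - 545) + √(290 + (0 - √(-4 + 0)))) = √((-1749 + 465 - 1090)/(-1128) + √(290 + (0 - √(-4)))) = √(-1/1128*(-2374) + √(290 + (0 - 2*I))) = √(1187/564 + √(290 + (0 - 2*I))) = √(1187/564 + √(290 - 2*I))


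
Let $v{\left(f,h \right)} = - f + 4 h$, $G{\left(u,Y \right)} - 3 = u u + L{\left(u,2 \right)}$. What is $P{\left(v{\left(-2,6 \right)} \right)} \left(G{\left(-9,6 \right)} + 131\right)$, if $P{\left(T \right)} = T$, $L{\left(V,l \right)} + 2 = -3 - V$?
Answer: $5694$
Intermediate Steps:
$L{\left(V,l \right)} = -5 - V$ ($L{\left(V,l \right)} = -2 - \left(3 + V\right) = -5 - V$)
$G{\left(u,Y \right)} = -2 + u^{2} - u$ ($G{\left(u,Y \right)} = 3 - \left(5 + u - u u\right) = 3 - \left(5 + u - u^{2}\right) = -2 + u^{2} - u$)
$P{\left(v{\left(-2,6 \right)} \right)} \left(G{\left(-9,6 \right)} + 131\right) = \left(\left(-1\right) \left(-2\right) + 4 \cdot 6\right) \left(\left(-2 + \left(-9\right)^{2} - -9\right) + 131\right) = \left(2 + 24\right) \left(\left(-2 + 81 + 9\right) + 131\right) = 26 \left(88 + 131\right) = 26 \cdot 219 = 5694$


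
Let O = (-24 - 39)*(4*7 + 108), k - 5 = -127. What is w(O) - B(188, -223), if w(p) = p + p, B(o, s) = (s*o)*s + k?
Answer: -9366066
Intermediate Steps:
k = -122 (k = 5 - 127 = -122)
O = -8568 (O = -63*(28 + 108) = -63*136 = -8568)
B(o, s) = -122 + o*s² (B(o, s) = (s*o)*s - 122 = (o*s)*s - 122 = o*s² - 122 = -122 + o*s²)
w(p) = 2*p
w(O) - B(188, -223) = 2*(-8568) - (-122 + 188*(-223)²) = -17136 - (-122 + 188*49729) = -17136 - (-122 + 9349052) = -17136 - 1*9348930 = -17136 - 9348930 = -9366066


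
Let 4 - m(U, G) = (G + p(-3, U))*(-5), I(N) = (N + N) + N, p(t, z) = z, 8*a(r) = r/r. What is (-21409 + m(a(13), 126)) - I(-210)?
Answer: -161155/8 ≈ -20144.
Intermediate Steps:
a(r) = ⅛ (a(r) = (r/r)/8 = (⅛)*1 = ⅛)
I(N) = 3*N (I(N) = 2*N + N = 3*N)
m(U, G) = 4 + 5*G + 5*U (m(U, G) = 4 - (G + U)*(-5) = 4 - (-5*G - 5*U) = 4 + (5*G + 5*U) = 4 + 5*G + 5*U)
(-21409 + m(a(13), 126)) - I(-210) = (-21409 + (4 + 5*126 + 5*(⅛))) - 3*(-210) = (-21409 + (4 + 630 + 5/8)) - 1*(-630) = (-21409 + 5077/8) + 630 = -166195/8 + 630 = -161155/8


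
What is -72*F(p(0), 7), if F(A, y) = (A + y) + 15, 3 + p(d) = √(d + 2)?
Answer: -1368 - 72*√2 ≈ -1469.8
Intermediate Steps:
p(d) = -3 + √(2 + d) (p(d) = -3 + √(d + 2) = -3 + √(2 + d))
F(A, y) = 15 + A + y
-72*F(p(0), 7) = -72*(15 + (-3 + √(2 + 0)) + 7) = -72*(15 + (-3 + √2) + 7) = -72*(19 + √2) = -1368 - 72*√2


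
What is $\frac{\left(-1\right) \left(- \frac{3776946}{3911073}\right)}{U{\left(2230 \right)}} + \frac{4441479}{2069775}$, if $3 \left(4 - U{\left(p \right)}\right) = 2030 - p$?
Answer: $\frac{205894077098803}{95341595396550} \approx 2.1595$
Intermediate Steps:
$U{\left(p \right)} = - \frac{2018}{3} + \frac{p}{3}$ ($U{\left(p \right)} = 4 - \frac{2030 - p}{3} = 4 + \left(- \frac{2030}{3} + \frac{p}{3}\right) = - \frac{2018}{3} + \frac{p}{3}$)
$\frac{\left(-1\right) \left(- \frac{3776946}{3911073}\right)}{U{\left(2230 \right)}} + \frac{4441479}{2069775} = \frac{\left(-1\right) \left(- \frac{3776946}{3911073}\right)}{- \frac{2018}{3} + \frac{1}{3} \cdot 2230} + \frac{4441479}{2069775} = \frac{\left(-1\right) \left(\left(-3776946\right) \frac{1}{3911073}\right)}{- \frac{2018}{3} + \frac{2230}{3}} + 4441479 \cdot \frac{1}{2069775} = \frac{\left(-1\right) \left(- \frac{1258982}{1303691}\right)}{\frac{212}{3}} + \frac{1480493}{689925} = \frac{1258982}{1303691} \cdot \frac{3}{212} + \frac{1480493}{689925} = \frac{1888473}{138191246} + \frac{1480493}{689925} = \frac{205894077098803}{95341595396550}$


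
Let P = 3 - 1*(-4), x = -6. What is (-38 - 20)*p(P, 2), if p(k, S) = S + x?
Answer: 232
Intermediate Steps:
P = 7 (P = 3 + 4 = 7)
p(k, S) = -6 + S (p(k, S) = S - 6 = -6 + S)
(-38 - 20)*p(P, 2) = (-38 - 20)*(-6 + 2) = -58*(-4) = 232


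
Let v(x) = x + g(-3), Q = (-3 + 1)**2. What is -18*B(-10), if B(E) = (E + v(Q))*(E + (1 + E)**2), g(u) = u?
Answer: 11502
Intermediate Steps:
Q = 4 (Q = (-2)**2 = 4)
v(x) = -3 + x (v(x) = x - 3 = -3 + x)
B(E) = (1 + E)*(E + (1 + E)**2) (B(E) = (E + (-3 + 4))*(E + (1 + E)**2) = (E + 1)*(E + (1 + E)**2) = (1 + E)*(E + (1 + E)**2))
-18*B(-10) = -18*(1 + (-10)**3 + 4*(-10) + 4*(-10)**2) = -18*(1 - 1000 - 40 + 4*100) = -18*(1 - 1000 - 40 + 400) = -18*(-639) = 11502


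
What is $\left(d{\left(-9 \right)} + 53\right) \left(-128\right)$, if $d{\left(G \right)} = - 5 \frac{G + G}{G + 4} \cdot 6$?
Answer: $7040$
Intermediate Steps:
$d{\left(G \right)} = - \frac{60 G}{4 + G}$ ($d{\left(G \right)} = - 5 \frac{2 G}{4 + G} 6 = - \frac{10 G}{4 + G} 6 = - \frac{60 G}{4 + G}$)
$\left(d{\left(-9 \right)} + 53\right) \left(-128\right) = \left(\left(-60\right) \left(-9\right) \frac{1}{4 - 9} + 53\right) \left(-128\right) = \left(\left(-60\right) \left(-9\right) \frac{1}{-5} + 53\right) \left(-128\right) = \left(\left(-60\right) \left(-9\right) \left(- \frac{1}{5}\right) + 53\right) \left(-128\right) = \left(-108 + 53\right) \left(-128\right) = \left(-55\right) \left(-128\right) = 7040$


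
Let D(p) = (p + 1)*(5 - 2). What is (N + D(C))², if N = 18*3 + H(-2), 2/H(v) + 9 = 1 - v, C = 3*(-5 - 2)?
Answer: 361/9 ≈ 40.111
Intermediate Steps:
C = -21 (C = 3*(-7) = -21)
H(v) = 2/(-8 - v) (H(v) = 2/(-9 + (1 - v)) = 2/(-8 - v))
N = 161/3 (N = 18*3 - 2/(8 - 2) = 54 - 2/6 = 54 - 2*⅙ = 54 - ⅓ = 161/3 ≈ 53.667)
D(p) = 3 + 3*p (D(p) = (1 + p)*3 = 3 + 3*p)
(N + D(C))² = (161/3 + (3 + 3*(-21)))² = (161/3 + (3 - 63))² = (161/3 - 60)² = (-19/3)² = 361/9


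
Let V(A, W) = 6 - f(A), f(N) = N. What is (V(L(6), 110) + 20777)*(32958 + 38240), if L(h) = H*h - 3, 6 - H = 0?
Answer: 1477358500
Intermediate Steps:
H = 6 (H = 6 - 1*0 = 6 + 0 = 6)
L(h) = -3 + 6*h (L(h) = 6*h - 3 = -3 + 6*h)
V(A, W) = 6 - A
(V(L(6), 110) + 20777)*(32958 + 38240) = ((6 - (-3 + 6*6)) + 20777)*(32958 + 38240) = ((6 - (-3 + 36)) + 20777)*71198 = ((6 - 1*33) + 20777)*71198 = ((6 - 33) + 20777)*71198 = (-27 + 20777)*71198 = 20750*71198 = 1477358500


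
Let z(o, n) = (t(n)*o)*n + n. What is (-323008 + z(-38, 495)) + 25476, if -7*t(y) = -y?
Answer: -11390209/7 ≈ -1.6272e+6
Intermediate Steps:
t(y) = y/7 (t(y) = -(-1)*y/7 = y/7)
z(o, n) = n + o*n**2/7 (z(o, n) = ((n/7)*o)*n + n = (n*o/7)*n + n = o*n**2/7 + n = n + o*n**2/7)
(-323008 + z(-38, 495)) + 25476 = (-323008 + (1/7)*495*(7 + 495*(-38))) + 25476 = (-323008 + (1/7)*495*(7 - 18810)) + 25476 = (-323008 + (1/7)*495*(-18803)) + 25476 = (-323008 - 9307485/7) + 25476 = -11568541/7 + 25476 = -11390209/7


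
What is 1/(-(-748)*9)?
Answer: 1/6732 ≈ 0.00014854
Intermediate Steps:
1/(-(-748)*9) = 1/(-187*(-36)) = 1/6732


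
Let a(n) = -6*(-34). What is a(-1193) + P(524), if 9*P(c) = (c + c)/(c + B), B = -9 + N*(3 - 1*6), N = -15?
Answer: 128651/630 ≈ 204.21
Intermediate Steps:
a(n) = 204
B = 36 (B = -9 - 15*(3 - 1*6) = -9 - 15*(3 - 6) = -9 - 15*(-3) = -9 + 45 = 36)
P(c) = 2*c/(9*(36 + c)) (P(c) = ((c + c)/(c + 36))/9 = ((2*c)/(36 + c))/9 = (2*c/(36 + c))/9 = 2*c/(9*(36 + c)))
a(-1193) + P(524) = 204 + (2/9)*524/(36 + 524) = 204 + (2/9)*524/560 = 204 + (2/9)*524*(1/560) = 204 + 131/630 = 128651/630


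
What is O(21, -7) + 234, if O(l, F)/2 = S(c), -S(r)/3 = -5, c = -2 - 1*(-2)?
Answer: 264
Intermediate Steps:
c = 0 (c = -2 + 2 = 0)
S(r) = 15 (S(r) = -3*(-5) = 15)
O(l, F) = 30 (O(l, F) = 2*15 = 30)
O(21, -7) + 234 = 30 + 234 = 264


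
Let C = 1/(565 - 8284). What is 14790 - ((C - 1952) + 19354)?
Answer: -20162027/7719 ≈ -2612.0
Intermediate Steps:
C = -1/7719 (C = 1/(-7719) = -1/7719 ≈ -0.00012955)
14790 - ((C - 1952) + 19354) = 14790 - ((-1/7719 - 1952) + 19354) = 14790 - (-15067489/7719 + 19354) = 14790 - 1*134326037/7719 = 14790 - 134326037/7719 = -20162027/7719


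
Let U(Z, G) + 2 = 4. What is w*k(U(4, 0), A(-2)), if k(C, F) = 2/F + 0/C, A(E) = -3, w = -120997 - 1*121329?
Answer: 484652/3 ≈ 1.6155e+5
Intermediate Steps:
U(Z, G) = 2 (U(Z, G) = -2 + 4 = 2)
w = -242326 (w = -120997 - 121329 = -242326)
k(C, F) = 2/F (k(C, F) = 2/F + 0 = 2/F)
w*k(U(4, 0), A(-2)) = -484652/(-3) = -484652*(-1)/3 = -242326*(-⅔) = 484652/3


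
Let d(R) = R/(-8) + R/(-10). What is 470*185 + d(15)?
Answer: 695573/8 ≈ 86947.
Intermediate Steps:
d(R) = -9*R/40 (d(R) = R*(-⅛) + R*(-⅒) = -R/8 - R/10 = -9*R/40)
470*185 + d(15) = 470*185 - 9/40*15 = 86950 - 27/8 = 695573/8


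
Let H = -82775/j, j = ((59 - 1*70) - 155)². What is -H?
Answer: 82775/27556 ≈ 3.0039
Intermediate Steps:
j = 27556 (j = ((59 - 70) - 155)² = (-11 - 155)² = (-166)² = 27556)
H = -82775/27556 ≈ -3.0039
-H = -1*(-82775/27556) = 82775/27556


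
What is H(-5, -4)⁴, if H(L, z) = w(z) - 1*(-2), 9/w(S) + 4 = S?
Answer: 2401/4096 ≈ 0.58618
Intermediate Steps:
w(S) = 9/(-4 + S)
H(L, z) = 2 + 9/(-4 + z) (H(L, z) = 9/(-4 + z) - 1*(-2) = 9/(-4 + z) + 2 = 2 + 9/(-4 + z))
H(-5, -4)⁴ = ((1 + 2*(-4))/(-4 - 4))⁴ = ((1 - 8)/(-8))⁴ = (-⅛*(-7))⁴ = (7/8)⁴ = 2401/4096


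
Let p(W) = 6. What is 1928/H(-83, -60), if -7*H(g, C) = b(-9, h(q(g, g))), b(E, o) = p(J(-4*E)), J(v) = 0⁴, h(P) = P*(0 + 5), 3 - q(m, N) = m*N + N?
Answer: -6748/3 ≈ -2249.3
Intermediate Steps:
q(m, N) = 3 - N - N*m (q(m, N) = 3 - (m*N + N) = 3 - (N*m + N) = 3 - (N + N*m) = 3 + (-N - N*m) = 3 - N - N*m)
h(P) = 5*P (h(P) = P*5 = 5*P)
J(v) = 0
b(E, o) = 6
H(g, C) = -6/7 (H(g, C) = -⅐*6 = -6/7)
1928/H(-83, -60) = 1928/(-6/7) = 1928*(-7/6) = -6748/3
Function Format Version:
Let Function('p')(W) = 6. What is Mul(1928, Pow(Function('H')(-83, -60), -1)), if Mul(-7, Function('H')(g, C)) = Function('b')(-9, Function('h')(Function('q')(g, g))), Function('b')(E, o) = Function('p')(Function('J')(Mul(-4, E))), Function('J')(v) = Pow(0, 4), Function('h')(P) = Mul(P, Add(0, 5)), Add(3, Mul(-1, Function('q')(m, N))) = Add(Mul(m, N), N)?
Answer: Rational(-6748, 3) ≈ -2249.3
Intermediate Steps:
Function('q')(m, N) = Add(3, Mul(-1, N), Mul(-1, N, m)) (Function('q')(m, N) = Add(3, Mul(-1, Add(Mul(m, N), N))) = Add(3, Mul(-1, Add(Mul(N, m), N))) = Add(3, Mul(-1, Add(N, Mul(N, m)))) = Add(3, Add(Mul(-1, N), Mul(-1, N, m))) = Add(3, Mul(-1, N), Mul(-1, N, m)))
Function('h')(P) = Mul(5, P) (Function('h')(P) = Mul(P, 5) = Mul(5, P))
Function('J')(v) = 0
Function('b')(E, o) = 6
Function('H')(g, C) = Rational(-6, 7) (Function('H')(g, C) = Mul(Rational(-1, 7), 6) = Rational(-6, 7))
Mul(1928, Pow(Function('H')(-83, -60), -1)) = Mul(1928, Pow(Rational(-6, 7), -1)) = Mul(1928, Rational(-7, 6)) = Rational(-6748, 3)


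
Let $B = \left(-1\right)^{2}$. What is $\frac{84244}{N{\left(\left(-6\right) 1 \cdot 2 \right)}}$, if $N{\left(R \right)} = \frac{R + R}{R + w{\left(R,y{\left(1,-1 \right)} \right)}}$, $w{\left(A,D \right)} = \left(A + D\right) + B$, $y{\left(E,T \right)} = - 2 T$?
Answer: $\frac{147427}{2} \approx 73714.0$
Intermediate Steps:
$B = 1$
$w{\left(A,D \right)} = 1 + A + D$ ($w{\left(A,D \right)} = \left(A + D\right) + 1 = 1 + A + D$)
$N{\left(R \right)} = \frac{2 R}{3 + 2 R}$ ($N{\left(R \right)} = \frac{R + R}{R + \left(1 + R - -2\right)} = \frac{2 R}{R + \left(1 + R + 2\right)} = \frac{2 R}{R + \left(3 + R\right)} = \frac{2 R}{3 + 2 R}$)
$\frac{84244}{N{\left(\left(-6\right) 1 \cdot 2 \right)}} = \frac{84244}{2 \left(-6\right) 1 \cdot 2 \frac{1}{3 + 2 \left(-6\right) 1 \cdot 2}} = \frac{84244}{2 \left(\left(-6\right) 2\right) \frac{1}{3 + 2 \left(\left(-6\right) 2\right)}} = \frac{84244}{2 \left(-12\right) \frac{1}{3 + 2 \left(-12\right)}} = \frac{84244}{2 \left(-12\right) \frac{1}{3 - 24}} = \frac{84244}{2 \left(-12\right) \frac{1}{-21}} = \frac{84244}{2 \left(-12\right) \left(- \frac{1}{21}\right)} = \frac{84244}{\frac{8}{7}} = 84244 \cdot \frac{7}{8} = \frac{147427}{2}$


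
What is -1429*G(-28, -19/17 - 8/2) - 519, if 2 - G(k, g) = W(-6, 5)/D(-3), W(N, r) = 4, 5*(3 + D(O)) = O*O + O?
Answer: -58973/9 ≈ -6552.6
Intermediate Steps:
D(O) = -3 + O/5 + O²/5 (D(O) = -3 + (O*O + O)/5 = -3 + (O² + O)/5 = -3 + (O + O²)/5 = -3 + (O/5 + O²/5) = -3 + O/5 + O²/5)
G(k, g) = 38/9 (G(k, g) = 2 - 4/(-3 + (⅕)*(-3) + (⅕)*(-3)²) = 2 - 4/(-3 - ⅗ + (⅕)*9) = 2 - 4/(-3 - ⅗ + 9/5) = 2 - 4/(-9/5) = 2 - 4*(-5)/9 = 2 - 1*(-20/9) = 2 + 20/9 = 38/9)
-1429*G(-28, -19/17 - 8/2) - 519 = -1429*38/9 - 519 = -54302/9 - 519 = -58973/9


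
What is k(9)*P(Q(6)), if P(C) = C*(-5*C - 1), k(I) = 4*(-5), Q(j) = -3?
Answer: 840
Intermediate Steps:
k(I) = -20
P(C) = C*(-1 - 5*C)
k(9)*P(Q(6)) = -(-20)*(-3)*(1 + 5*(-3)) = -(-20)*(-3)*(1 - 15) = -(-20)*(-3)*(-14) = -20*(-42) = 840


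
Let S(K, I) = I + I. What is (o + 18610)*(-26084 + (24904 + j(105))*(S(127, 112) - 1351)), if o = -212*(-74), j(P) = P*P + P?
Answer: -1393747315796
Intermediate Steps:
S(K, I) = 2*I
j(P) = P + P² (j(P) = P² + P = P + P²)
o = 15688
(o + 18610)*(-26084 + (24904 + j(105))*(S(127, 112) - 1351)) = (15688 + 18610)*(-26084 + (24904 + 105*(1 + 105))*(2*112 - 1351)) = 34298*(-26084 + (24904 + 105*106)*(224 - 1351)) = 34298*(-26084 + (24904 + 11130)*(-1127)) = 34298*(-26084 + 36034*(-1127)) = 34298*(-26084 - 40610318) = 34298*(-40636402) = -1393747315796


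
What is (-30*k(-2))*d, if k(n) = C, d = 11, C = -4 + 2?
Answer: 660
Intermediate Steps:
C = -2
k(n) = -2
(-30*k(-2))*d = -30*(-2)*11 = 60*11 = 660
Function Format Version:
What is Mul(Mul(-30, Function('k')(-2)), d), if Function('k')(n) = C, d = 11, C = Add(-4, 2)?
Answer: 660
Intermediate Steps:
C = -2
Function('k')(n) = -2
Mul(Mul(-30, Function('k')(-2)), d) = Mul(Mul(-30, -2), 11) = Mul(60, 11) = 660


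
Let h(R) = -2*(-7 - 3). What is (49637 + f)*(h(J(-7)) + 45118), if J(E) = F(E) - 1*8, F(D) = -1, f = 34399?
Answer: 3793216968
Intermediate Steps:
J(E) = -9 (J(E) = -1 - 1*8 = -1 - 8 = -9)
h(R) = 20 (h(R) = -2*(-10) = 20)
(49637 + f)*(h(J(-7)) + 45118) = (49637 + 34399)*(20 + 45118) = 84036*45138 = 3793216968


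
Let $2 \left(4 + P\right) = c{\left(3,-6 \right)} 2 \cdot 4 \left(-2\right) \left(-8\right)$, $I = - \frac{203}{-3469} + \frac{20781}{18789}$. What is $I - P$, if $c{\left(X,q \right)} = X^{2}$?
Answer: $- \frac{12402169332}{21726347} \approx -570.84$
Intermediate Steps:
$I = \frac{25301152}{21726347}$ ($I = \left(-203\right) \left(- \frac{1}{3469}\right) + 20781 \cdot \frac{1}{18789} = \frac{203}{3469} + \frac{6927}{6263} = \frac{25301152}{21726347} \approx 1.1645$)
$P = 572$ ($P = -4 + \frac{3^{2} \cdot 2 \cdot 4 \left(-2\right) \left(-8\right)}{2} = -4 + \frac{9 \cdot 8 \left(-2\right) \left(-8\right)}{2} = -4 + \frac{9 \left(-16\right) \left(-8\right)}{2} = -4 + \frac{\left(-144\right) \left(-8\right)}{2} = -4 + \frac{1}{2} \cdot 1152 = -4 + 576 = 572$)
$I - P = \frac{25301152}{21726347} - 572 = - \frac{12402169332}{21726347}$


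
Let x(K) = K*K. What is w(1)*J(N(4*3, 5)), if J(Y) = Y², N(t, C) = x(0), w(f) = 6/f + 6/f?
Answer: 0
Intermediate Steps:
w(f) = 12/f
x(K) = K²
N(t, C) = 0 (N(t, C) = 0² = 0)
w(1)*J(N(4*3, 5)) = (12/1)*0² = (12*1)*0 = 12*0 = 0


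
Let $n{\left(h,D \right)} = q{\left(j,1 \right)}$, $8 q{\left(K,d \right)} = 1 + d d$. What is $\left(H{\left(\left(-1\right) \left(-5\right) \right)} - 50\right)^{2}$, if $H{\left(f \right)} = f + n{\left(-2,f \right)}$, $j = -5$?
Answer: $\frac{32041}{16} \approx 2002.6$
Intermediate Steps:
$q{\left(K,d \right)} = \frac{1}{8} + \frac{d^{2}}{8}$ ($q{\left(K,d \right)} = \frac{1 + d d}{8} = \frac{1 + d^{2}}{8} = \frac{1}{8} + \frac{d^{2}}{8}$)
$n{\left(h,D \right)} = \frac{1}{4}$ ($n{\left(h,D \right)} = \frac{1}{8} + \frac{1^{2}}{8} = \frac{1}{8} + \frac{1}{8} \cdot 1 = \frac{1}{8} + \frac{1}{8} = \frac{1}{4}$)
$H{\left(f \right)} = \frac{1}{4} + f$ ($H{\left(f \right)} = f + \frac{1}{4} = \frac{1}{4} + f$)
$\left(H{\left(\left(-1\right) \left(-5\right) \right)} - 50\right)^{2} = \left(\left(\frac{1}{4} - -5\right) - 50\right)^{2} = \left(\left(\frac{1}{4} + 5\right) - 50\right)^{2} = \left(\frac{21}{4} - 50\right)^{2} = \left(- \frac{179}{4}\right)^{2} = \frac{32041}{16}$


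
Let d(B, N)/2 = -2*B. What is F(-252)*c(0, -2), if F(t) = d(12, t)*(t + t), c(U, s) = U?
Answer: 0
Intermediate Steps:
d(B, N) = -4*B (d(B, N) = 2*(-2*B) = -4*B)
F(t) = -96*t (F(t) = (-4*12)*(t + t) = -96*t)
F(-252)*c(0, -2) = -96*(-252)*0 = 24192*0 = 0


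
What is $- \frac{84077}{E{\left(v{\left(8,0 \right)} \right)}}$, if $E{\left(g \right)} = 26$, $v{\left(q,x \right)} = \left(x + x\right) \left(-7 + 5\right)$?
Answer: $- \frac{84077}{26} \approx -3233.7$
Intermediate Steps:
$v{\left(q,x \right)} = - 4 x$ ($v{\left(q,x \right)} = 2 x \left(-2\right) = - 4 x$)
$- \frac{84077}{E{\left(v{\left(8,0 \right)} \right)}} = - \frac{84077}{26}$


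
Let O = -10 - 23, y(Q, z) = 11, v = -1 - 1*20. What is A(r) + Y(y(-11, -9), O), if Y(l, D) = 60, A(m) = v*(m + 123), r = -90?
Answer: -633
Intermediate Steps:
v = -21 (v = -1 - 20 = -21)
O = -33
A(m) = -2583 - 21*m (A(m) = -21*(m + 123) = -21*(123 + m) = -2583 - 21*m)
A(r) + Y(y(-11, -9), O) = (-2583 - 21*(-90)) + 60 = (-2583 + 1890) + 60 = -693 + 60 = -633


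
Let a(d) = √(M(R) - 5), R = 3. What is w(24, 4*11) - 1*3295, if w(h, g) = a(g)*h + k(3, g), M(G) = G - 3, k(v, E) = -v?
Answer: -3298 + 24*I*√5 ≈ -3298.0 + 53.666*I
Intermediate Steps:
M(G) = -3 + G
a(d) = I*√5 (a(d) = √((-3 + 3) - 5) = √(0 - 5) = √(-5) = I*√5)
w(h, g) = -3 + I*h*√5 (w(h, g) = (I*√5)*h - 1*3 = I*h*√5 - 3 = -3 + I*h*√5)
w(24, 4*11) - 1*3295 = (-3 + I*24*√5) - 1*3295 = (-3 + 24*I*√5) - 3295 = -3298 + 24*I*√5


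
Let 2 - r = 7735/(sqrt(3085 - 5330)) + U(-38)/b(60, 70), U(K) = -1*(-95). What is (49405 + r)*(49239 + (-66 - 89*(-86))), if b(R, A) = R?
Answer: 33690739355/12 + 87911369*I*sqrt(2245)/449 ≈ 2.8076e+9 + 9.277e+6*I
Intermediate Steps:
U(K) = 95
r = 5/12 + 1547*I*sqrt(2245)/449 (r = 2 - (7735/(sqrt(3085 - 5330)) + 95/60) = 2 - (7735/(sqrt(-2245)) + 95*(1/60)) = 2 - (7735/((I*sqrt(2245))) + 19/12) = 2 - (7735*(-I*sqrt(2245)/2245) + 19/12) = 2 - (-1547*I*sqrt(2245)/449 + 19/12) = 2 - (19/12 - 1547*I*sqrt(2245)/449) = 2 + (-19/12 + 1547*I*sqrt(2245)/449) = 5/12 + 1547*I*sqrt(2245)/449 ≈ 0.41667 + 163.25*I)
(49405 + r)*(49239 + (-66 - 89*(-86))) = (49405 + (5/12 + 1547*I*sqrt(2245)/449))*(49239 + (-66 - 89*(-86))) = (592865/12 + 1547*I*sqrt(2245)/449)*(49239 + (-66 + 7654)) = (592865/12 + 1547*I*sqrt(2245)/449)*(49239 + 7588) = (592865/12 + 1547*I*sqrt(2245)/449)*56827 = 33690739355/12 + 87911369*I*sqrt(2245)/449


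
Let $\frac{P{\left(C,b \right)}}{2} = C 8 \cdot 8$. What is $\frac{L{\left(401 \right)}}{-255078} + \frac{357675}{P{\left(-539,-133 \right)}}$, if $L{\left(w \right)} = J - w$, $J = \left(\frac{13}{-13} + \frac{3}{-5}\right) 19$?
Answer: $- \frac{76004383751}{14665284480} \approx -5.1826$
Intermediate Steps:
$J = - \frac{152}{5}$ ($J = \left(13 \left(- \frac{1}{13}\right) + 3 \left(- \frac{1}{5}\right)\right) 19 = \left(-1 - \frac{3}{5}\right) 19 = \left(- \frac{8}{5}\right) 19 = - \frac{152}{5} \approx -30.4$)
$P{\left(C,b \right)} = 128 C$ ($P{\left(C,b \right)} = 2 C 8 \cdot 8 = 2 \cdot 8 C 8 = 2 \cdot 64 C = 128 C$)
$L{\left(w \right)} = - \frac{152}{5} - w$
$\frac{L{\left(401 \right)}}{-255078} + \frac{357675}{P{\left(-539,-133 \right)}} = \frac{- \frac{152}{5} - 401}{-255078} + \frac{357675}{128 \left(-539\right)} = \left(- \frac{152}{5} - 401\right) \left(- \frac{1}{255078}\right) + \frac{357675}{-68992} = \left(- \frac{2157}{5}\right) \left(- \frac{1}{255078}\right) + 357675 \left(- \frac{1}{68992}\right) = \frac{719}{425130} - \frac{357675}{68992} = - \frac{76004383751}{14665284480}$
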